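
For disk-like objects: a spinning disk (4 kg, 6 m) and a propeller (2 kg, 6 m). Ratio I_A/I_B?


Given: M1=4 kg, R1=6 m, M2=2 kg, R2=6 m
For a disk: I = (1/2)*M*R^2, so I_A/I_B = (M1*R1^2)/(M2*R2^2)
M1*R1^2 = 4*36 = 144
M2*R2^2 = 2*36 = 72
I_A/I_B = 144/72 = 2

2


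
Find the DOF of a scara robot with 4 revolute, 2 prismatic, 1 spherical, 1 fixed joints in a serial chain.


Given: serial robot with 4 revolute, 2 prismatic, 1 spherical, 1 fixed joints
DOF contribution per joint type: revolute=1, prismatic=1, spherical=3, fixed=0
DOF = 4*1 + 2*1 + 1*3 + 1*0
DOF = 9

9


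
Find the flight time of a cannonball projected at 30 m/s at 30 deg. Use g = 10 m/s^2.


Given: v0 = 30 m/s, theta = 30 deg, g = 10 m/s^2
sin(30) = 1/2
Using T = 2*v0*sin(theta) / g
T = 2*30*1/2 / 10
T = 30 / 10
T = 3 s

3 s


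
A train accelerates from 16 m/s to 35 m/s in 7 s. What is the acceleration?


Given: initial velocity v0 = 16 m/s, final velocity v = 35 m/s, time t = 7 s
Using a = (v - v0) / t
a = (35 - 16) / 7
a = 19 / 7
a = 19/7 m/s^2

19/7 m/s^2


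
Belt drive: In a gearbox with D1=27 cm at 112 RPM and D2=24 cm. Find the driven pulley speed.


Given: D1 = 27 cm, w1 = 112 RPM, D2 = 24 cm
Using D1*w1 = D2*w2
w2 = D1*w1 / D2
w2 = 27*112 / 24
w2 = 3024 / 24
w2 = 126 RPM

126 RPM


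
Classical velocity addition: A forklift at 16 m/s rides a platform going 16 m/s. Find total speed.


Given: object velocity = 16 m/s, platform velocity = 16 m/s (same direction)
Using classical velocity addition: v_total = v_object + v_platform
v_total = 16 + 16
v_total = 32 m/s

32 m/s


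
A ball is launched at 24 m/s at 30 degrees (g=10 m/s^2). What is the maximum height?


Given: v0 = 24 m/s, theta = 30 deg, g = 10 m/s^2
sin^2(30) = 1/4
Using H = v0^2 * sin^2(theta) / (2*g)
H = 24^2 * 1/4 / (2*10)
H = 576 * 1/4 / 20
H = 144 / 20
H = 36/5 m

36/5 m


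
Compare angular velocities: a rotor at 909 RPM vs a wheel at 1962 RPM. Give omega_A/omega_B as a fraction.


Given: RPM_A = 909, RPM_B = 1962
omega = 2*pi*RPM/60, so omega_A/omega_B = RPM_A / RPM_B
omega_A/omega_B = 909 / 1962
omega_A/omega_B = 101/218

101/218


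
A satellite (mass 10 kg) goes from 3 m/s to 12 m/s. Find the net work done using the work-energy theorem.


Given: m = 10 kg, v0 = 3 m/s, v = 12 m/s
Using W = (1/2)*m*(v^2 - v0^2)
v^2 = 12^2 = 144
v0^2 = 3^2 = 9
v^2 - v0^2 = 144 - 9 = 135
W = (1/2)*10*135 = 675 J

675 J


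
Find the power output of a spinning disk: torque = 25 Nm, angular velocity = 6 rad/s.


Given: tau = 25 Nm, omega = 6 rad/s
Using P = tau * omega
P = 25 * 6
P = 150 W

150 W


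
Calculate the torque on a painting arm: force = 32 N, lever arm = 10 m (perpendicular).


Given: F = 32 N, r = 10 m, angle = 90 deg (perpendicular)
Using tau = F * r * sin(90)
sin(90) = 1
tau = 32 * 10 * 1
tau = 320 Nm

320 Nm


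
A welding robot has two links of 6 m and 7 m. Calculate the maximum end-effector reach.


Given: L1 = 6 m, L2 = 7 m
For a 2-link planar arm, max reach = L1 + L2 (fully extended)
Max reach = 6 + 7
Max reach = 13 m

13 m


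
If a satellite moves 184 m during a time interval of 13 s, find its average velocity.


Given: distance d = 184 m, time t = 13 s
Using v = d / t
v = 184 / 13
v = 184/13 m/s

184/13 m/s


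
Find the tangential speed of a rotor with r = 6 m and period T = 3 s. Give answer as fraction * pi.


Given: radius r = 6 m, period T = 3 s
Using v = 2*pi*r / T
v = 2*pi*6 / 3
v = 12*pi / 3
v = 4*pi m/s

4*pi m/s


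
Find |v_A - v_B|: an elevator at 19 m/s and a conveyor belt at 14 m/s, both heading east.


Given: v_A = 19 m/s east, v_B = 14 m/s east
Both move in the same direction; relative speed = |v_A - v_B|
|19 - 14| = |5|
= 5 m/s

5 m/s


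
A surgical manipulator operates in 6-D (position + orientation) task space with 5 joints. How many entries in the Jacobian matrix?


Given: task space dimension = 6, joints = 5
Jacobian is a 6 x 5 matrix
Total entries = rows * columns
Total = 6 * 5
Total = 30

30


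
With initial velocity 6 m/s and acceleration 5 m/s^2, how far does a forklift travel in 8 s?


Given: v0 = 6 m/s, a = 5 m/s^2, t = 8 s
Using s = v0*t + (1/2)*a*t^2
s = 6*8 + (1/2)*5*8^2
s = 48 + (1/2)*320
s = 48 + 160
s = 208

208 m


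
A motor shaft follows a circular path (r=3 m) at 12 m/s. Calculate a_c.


Given: v = 12 m/s, r = 3 m
Using a_c = v^2 / r
a_c = 12^2 / 3
a_c = 144 / 3
a_c = 48 m/s^2

48 m/s^2


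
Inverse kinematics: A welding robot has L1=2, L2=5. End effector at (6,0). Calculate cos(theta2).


Given: L1 = 2, L2 = 5, target (x, y) = (6, 0)
Using cos(theta2) = (x^2 + y^2 - L1^2 - L2^2) / (2*L1*L2)
x^2 + y^2 = 6^2 + 0 = 36
L1^2 + L2^2 = 4 + 25 = 29
Numerator = 36 - 29 = 7
Denominator = 2*2*5 = 20
cos(theta2) = 7/20 = 7/20

7/20


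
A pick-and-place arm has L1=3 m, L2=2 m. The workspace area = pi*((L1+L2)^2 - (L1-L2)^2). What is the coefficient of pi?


Given: L1 = 3, L2 = 2
(L1+L2)^2 = (5)^2 = 25
(L1-L2)^2 = (1)^2 = 1
Difference = 25 - 1 = 24
This equals 4*L1*L2 = 4*3*2 = 24
Workspace area = 24*pi

24


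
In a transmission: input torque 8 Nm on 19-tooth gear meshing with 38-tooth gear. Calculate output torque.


Given: N1 = 19, N2 = 38, T1 = 8 Nm
Using T2/T1 = N2/N1
T2 = T1 * N2 / N1
T2 = 8 * 38 / 19
T2 = 304 / 19
T2 = 16 Nm

16 Nm


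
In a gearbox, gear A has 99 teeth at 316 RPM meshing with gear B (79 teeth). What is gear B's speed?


Given: N1 = 99 teeth, w1 = 316 RPM, N2 = 79 teeth
Using N1*w1 = N2*w2
w2 = N1*w1 / N2
w2 = 99*316 / 79
w2 = 31284 / 79
w2 = 396 RPM

396 RPM


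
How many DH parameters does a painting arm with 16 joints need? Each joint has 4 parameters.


Given: 16 joints, 4 DH parameters per joint (d, theta, a, alpha)
Total DH parameters = number_of_joints * 4
Total = 16 * 4
Total = 64

64


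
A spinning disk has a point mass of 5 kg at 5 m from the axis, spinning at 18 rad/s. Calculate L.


Given: m = 5 kg, r = 5 m, omega = 18 rad/s
For a point mass: I = m*r^2
I = 5*5^2 = 5*25 = 125
L = I*omega = 125*18
L = 2250 kg*m^2/s

2250 kg*m^2/s


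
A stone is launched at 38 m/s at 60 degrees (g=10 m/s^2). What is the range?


Given: v0 = 38 m/s, theta = 60 deg, g = 10 m/s^2
sin(2*60) = sin(120) = sqrt(3)/2
Using R = v0^2 * sin(2*theta) / g
R = 38^2 * (sqrt(3)/2) / 10
R = 1444 * sqrt(3) / 20
R = 361/5*sqrt(3) m

361/5*sqrt(3) m


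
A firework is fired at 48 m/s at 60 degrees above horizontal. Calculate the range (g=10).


Given: v0 = 48 m/s, theta = 60 deg, g = 10 m/s^2
sin(2*60) = sin(120) = sqrt(3)/2
Using R = v0^2 * sin(2*theta) / g
R = 48^2 * (sqrt(3)/2) / 10
R = 2304 * sqrt(3) / 20
R = 576/5*sqrt(3) m

576/5*sqrt(3) m


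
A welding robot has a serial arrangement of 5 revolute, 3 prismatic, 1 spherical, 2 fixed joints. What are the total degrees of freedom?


Given: serial robot with 5 revolute, 3 prismatic, 1 spherical, 2 fixed joints
DOF contribution per joint type: revolute=1, prismatic=1, spherical=3, fixed=0
DOF = 5*1 + 3*1 + 1*3 + 2*0
DOF = 11

11


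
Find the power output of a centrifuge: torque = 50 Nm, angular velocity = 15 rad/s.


Given: tau = 50 Nm, omega = 15 rad/s
Using P = tau * omega
P = 50 * 15
P = 750 W

750 W


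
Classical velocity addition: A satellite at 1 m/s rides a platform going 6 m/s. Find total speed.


Given: object velocity = 1 m/s, platform velocity = 6 m/s (same direction)
Using classical velocity addition: v_total = v_object + v_platform
v_total = 1 + 6
v_total = 7 m/s

7 m/s


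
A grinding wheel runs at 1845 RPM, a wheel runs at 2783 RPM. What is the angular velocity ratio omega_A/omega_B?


Given: RPM_A = 1845, RPM_B = 2783
omega = 2*pi*RPM/60, so omega_A/omega_B = RPM_A / RPM_B
omega_A/omega_B = 1845 / 2783
omega_A/omega_B = 1845/2783

1845/2783


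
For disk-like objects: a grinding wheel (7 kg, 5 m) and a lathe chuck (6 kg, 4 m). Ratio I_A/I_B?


Given: M1=7 kg, R1=5 m, M2=6 kg, R2=4 m
For a disk: I = (1/2)*M*R^2, so I_A/I_B = (M1*R1^2)/(M2*R2^2)
M1*R1^2 = 7*25 = 175
M2*R2^2 = 6*16 = 96
I_A/I_B = 175/96 = 175/96

175/96


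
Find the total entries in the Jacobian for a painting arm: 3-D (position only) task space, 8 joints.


Given: task space dimension = 3, joints = 8
Jacobian is a 3 x 8 matrix
Total entries = rows * columns
Total = 3 * 8
Total = 24

24


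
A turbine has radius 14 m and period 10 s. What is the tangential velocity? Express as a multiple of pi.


Given: radius r = 14 m, period T = 10 s
Using v = 2*pi*r / T
v = 2*pi*14 / 10
v = 28*pi / 10
v = 14/5*pi m/s

14/5*pi m/s


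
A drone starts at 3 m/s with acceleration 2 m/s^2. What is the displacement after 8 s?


Given: v0 = 3 m/s, a = 2 m/s^2, t = 8 s
Using s = v0*t + (1/2)*a*t^2
s = 3*8 + (1/2)*2*8^2
s = 24 + (1/2)*128
s = 24 + 64
s = 88

88 m


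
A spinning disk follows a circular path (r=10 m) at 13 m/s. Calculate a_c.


Given: v = 13 m/s, r = 10 m
Using a_c = v^2 / r
a_c = 13^2 / 10
a_c = 169 / 10
a_c = 169/10 m/s^2

169/10 m/s^2


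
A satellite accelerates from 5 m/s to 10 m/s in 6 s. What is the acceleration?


Given: initial velocity v0 = 5 m/s, final velocity v = 10 m/s, time t = 6 s
Using a = (v - v0) / t
a = (10 - 5) / 6
a = 5 / 6
a = 5/6 m/s^2

5/6 m/s^2


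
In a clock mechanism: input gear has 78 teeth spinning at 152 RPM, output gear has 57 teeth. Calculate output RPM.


Given: N1 = 78 teeth, w1 = 152 RPM, N2 = 57 teeth
Using N1*w1 = N2*w2
w2 = N1*w1 / N2
w2 = 78*152 / 57
w2 = 11856 / 57
w2 = 208 RPM

208 RPM


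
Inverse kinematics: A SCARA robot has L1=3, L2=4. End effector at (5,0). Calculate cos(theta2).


Given: L1 = 3, L2 = 4, target (x, y) = (5, 0)
Using cos(theta2) = (x^2 + y^2 - L1^2 - L2^2) / (2*L1*L2)
x^2 + y^2 = 5^2 + 0 = 25
L1^2 + L2^2 = 9 + 16 = 25
Numerator = 25 - 25 = 0
Denominator = 2*3*4 = 24
cos(theta2) = 0/24 = 0

0


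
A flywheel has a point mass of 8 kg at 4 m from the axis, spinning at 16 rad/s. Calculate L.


Given: m = 8 kg, r = 4 m, omega = 16 rad/s
For a point mass: I = m*r^2
I = 8*4^2 = 8*16 = 128
L = I*omega = 128*16
L = 2048 kg*m^2/s

2048 kg*m^2/s


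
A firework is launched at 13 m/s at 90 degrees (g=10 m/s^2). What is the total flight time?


Given: v0 = 13 m/s, theta = 90 deg, g = 10 m/s^2
sin(90) = 1
Using T = 2*v0*sin(theta) / g
T = 2*13*1 / 10
T = 26 / 10
T = 13/5 s

13/5 s


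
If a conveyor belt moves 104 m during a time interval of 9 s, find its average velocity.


Given: distance d = 104 m, time t = 9 s
Using v = d / t
v = 104 / 9
v = 104/9 m/s

104/9 m/s


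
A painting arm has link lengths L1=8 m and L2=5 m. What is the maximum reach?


Given: L1 = 8 m, L2 = 5 m
For a 2-link planar arm, max reach = L1 + L2 (fully extended)
Max reach = 8 + 5
Max reach = 13 m

13 m


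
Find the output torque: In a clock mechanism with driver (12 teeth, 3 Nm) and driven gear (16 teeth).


Given: N1 = 12, N2 = 16, T1 = 3 Nm
Using T2/T1 = N2/N1
T2 = T1 * N2 / N1
T2 = 3 * 16 / 12
T2 = 48 / 12
T2 = 4 Nm

4 Nm


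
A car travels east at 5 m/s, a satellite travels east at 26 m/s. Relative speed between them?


Given: v_A = 5 m/s east, v_B = 26 m/s east
Both move in the same direction; relative speed = |v_A - v_B|
|5 - 26| = |-21|
= 21 m/s

21 m/s


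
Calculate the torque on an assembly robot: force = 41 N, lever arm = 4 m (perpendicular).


Given: F = 41 N, r = 4 m, angle = 90 deg (perpendicular)
Using tau = F * r * sin(90)
sin(90) = 1
tau = 41 * 4 * 1
tau = 164 Nm

164 Nm


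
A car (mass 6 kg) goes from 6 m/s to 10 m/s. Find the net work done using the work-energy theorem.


Given: m = 6 kg, v0 = 6 m/s, v = 10 m/s
Using W = (1/2)*m*(v^2 - v0^2)
v^2 = 10^2 = 100
v0^2 = 6^2 = 36
v^2 - v0^2 = 100 - 36 = 64
W = (1/2)*6*64 = 192 J

192 J


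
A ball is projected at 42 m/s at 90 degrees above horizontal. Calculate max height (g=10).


Given: v0 = 42 m/s, theta = 90 deg, g = 10 m/s^2
sin^2(90) = 1
Using H = v0^2 * sin^2(theta) / (2*g)
H = 42^2 * 1 / (2*10)
H = 1764 * 1 / 20
H = 1764 / 20
H = 441/5 m

441/5 m


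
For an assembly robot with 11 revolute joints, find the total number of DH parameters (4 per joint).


Given: 11 joints, 4 DH parameters per joint (d, theta, a, alpha)
Total DH parameters = number_of_joints * 4
Total = 11 * 4
Total = 44

44


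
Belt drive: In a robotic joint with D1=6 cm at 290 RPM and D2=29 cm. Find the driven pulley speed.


Given: D1 = 6 cm, w1 = 290 RPM, D2 = 29 cm
Using D1*w1 = D2*w2
w2 = D1*w1 / D2
w2 = 6*290 / 29
w2 = 1740 / 29
w2 = 60 RPM

60 RPM


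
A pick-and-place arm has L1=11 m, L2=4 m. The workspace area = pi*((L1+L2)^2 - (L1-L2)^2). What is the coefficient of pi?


Given: L1 = 11, L2 = 4
(L1+L2)^2 = (15)^2 = 225
(L1-L2)^2 = (7)^2 = 49
Difference = 225 - 49 = 176
This equals 4*L1*L2 = 4*11*4 = 176
Workspace area = 176*pi

176


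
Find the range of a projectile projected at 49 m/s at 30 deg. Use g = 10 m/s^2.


Given: v0 = 49 m/s, theta = 30 deg, g = 10 m/s^2
sin(2*30) = sin(60) = sqrt(3)/2
Using R = v0^2 * sin(2*theta) / g
R = 49^2 * (sqrt(3)/2) / 10
R = 2401 * sqrt(3) / 20
R = 2401/20*sqrt(3) m

2401/20*sqrt(3) m


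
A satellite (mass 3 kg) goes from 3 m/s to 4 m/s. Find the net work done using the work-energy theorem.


Given: m = 3 kg, v0 = 3 m/s, v = 4 m/s
Using W = (1/2)*m*(v^2 - v0^2)
v^2 = 4^2 = 16
v0^2 = 3^2 = 9
v^2 - v0^2 = 16 - 9 = 7
W = (1/2)*3*7 = 21/2 J

21/2 J


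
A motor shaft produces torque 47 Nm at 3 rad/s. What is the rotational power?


Given: tau = 47 Nm, omega = 3 rad/s
Using P = tau * omega
P = 47 * 3
P = 141 W

141 W


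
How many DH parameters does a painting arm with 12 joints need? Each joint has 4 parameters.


Given: 12 joints, 4 DH parameters per joint (d, theta, a, alpha)
Total DH parameters = number_of_joints * 4
Total = 12 * 4
Total = 48

48


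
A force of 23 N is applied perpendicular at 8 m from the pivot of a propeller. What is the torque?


Given: F = 23 N, r = 8 m, angle = 90 deg (perpendicular)
Using tau = F * r * sin(90)
sin(90) = 1
tau = 23 * 8 * 1
tau = 184 Nm

184 Nm


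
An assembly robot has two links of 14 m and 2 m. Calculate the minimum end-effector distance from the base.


Given: L1 = 14 m, L2 = 2 m
For a 2-link planar arm, min reach = |L1 - L2| (second link folded back)
Min reach = |14 - 2|
Min reach = 12 m

12 m


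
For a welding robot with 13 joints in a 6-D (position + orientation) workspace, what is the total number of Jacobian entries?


Given: task space dimension = 6, joints = 13
Jacobian is a 6 x 13 matrix
Total entries = rows * columns
Total = 6 * 13
Total = 78

78


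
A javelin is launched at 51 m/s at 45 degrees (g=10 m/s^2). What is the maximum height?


Given: v0 = 51 m/s, theta = 45 deg, g = 10 m/s^2
sin^2(45) = 1/2
Using H = v0^2 * sin^2(theta) / (2*g)
H = 51^2 * 1/2 / (2*10)
H = 2601 * 1/2 / 20
H = 2601/2 / 20
H = 2601/40 m

2601/40 m


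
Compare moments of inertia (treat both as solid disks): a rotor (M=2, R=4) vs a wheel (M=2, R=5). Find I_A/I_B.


Given: M1=2 kg, R1=4 m, M2=2 kg, R2=5 m
For a disk: I = (1/2)*M*R^2, so I_A/I_B = (M1*R1^2)/(M2*R2^2)
M1*R1^2 = 2*16 = 32
M2*R2^2 = 2*25 = 50
I_A/I_B = 32/50 = 16/25

16/25


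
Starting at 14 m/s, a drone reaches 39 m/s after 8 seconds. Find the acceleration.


Given: initial velocity v0 = 14 m/s, final velocity v = 39 m/s, time t = 8 s
Using a = (v - v0) / t
a = (39 - 14) / 8
a = 25 / 8
a = 25/8 m/s^2

25/8 m/s^2


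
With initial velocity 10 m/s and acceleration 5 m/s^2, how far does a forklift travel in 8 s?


Given: v0 = 10 m/s, a = 5 m/s^2, t = 8 s
Using s = v0*t + (1/2)*a*t^2
s = 10*8 + (1/2)*5*8^2
s = 80 + (1/2)*320
s = 80 + 160
s = 240

240 m


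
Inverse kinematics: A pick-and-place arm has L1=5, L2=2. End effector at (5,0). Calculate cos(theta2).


Given: L1 = 5, L2 = 2, target (x, y) = (5, 0)
Using cos(theta2) = (x^2 + y^2 - L1^2 - L2^2) / (2*L1*L2)
x^2 + y^2 = 5^2 + 0 = 25
L1^2 + L2^2 = 25 + 4 = 29
Numerator = 25 - 29 = -4
Denominator = 2*5*2 = 20
cos(theta2) = -4/20 = -1/5

-1/5


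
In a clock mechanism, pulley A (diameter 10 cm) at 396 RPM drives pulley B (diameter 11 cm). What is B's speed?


Given: D1 = 10 cm, w1 = 396 RPM, D2 = 11 cm
Using D1*w1 = D2*w2
w2 = D1*w1 / D2
w2 = 10*396 / 11
w2 = 3960 / 11
w2 = 360 RPM

360 RPM


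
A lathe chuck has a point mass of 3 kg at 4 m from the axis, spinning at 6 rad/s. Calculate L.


Given: m = 3 kg, r = 4 m, omega = 6 rad/s
For a point mass: I = m*r^2
I = 3*4^2 = 3*16 = 48
L = I*omega = 48*6
L = 288 kg*m^2/s

288 kg*m^2/s


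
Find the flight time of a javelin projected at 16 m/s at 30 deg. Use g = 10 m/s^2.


Given: v0 = 16 m/s, theta = 30 deg, g = 10 m/s^2
sin(30) = 1/2
Using T = 2*v0*sin(theta) / g
T = 2*16*1/2 / 10
T = 16 / 10
T = 8/5 s

8/5 s


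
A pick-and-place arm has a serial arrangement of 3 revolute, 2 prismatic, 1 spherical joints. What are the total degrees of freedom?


Given: serial robot with 3 revolute, 2 prismatic, 1 spherical joints
DOF contribution per joint type: revolute=1, prismatic=1, spherical=3, fixed=0
DOF = 3*1 + 2*1 + 1*3
DOF = 8

8


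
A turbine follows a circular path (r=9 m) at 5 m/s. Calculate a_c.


Given: v = 5 m/s, r = 9 m
Using a_c = v^2 / r
a_c = 5^2 / 9
a_c = 25 / 9
a_c = 25/9 m/s^2

25/9 m/s^2


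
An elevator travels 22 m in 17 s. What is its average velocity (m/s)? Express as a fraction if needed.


Given: distance d = 22 m, time t = 17 s
Using v = d / t
v = 22 / 17
v = 22/17 m/s

22/17 m/s


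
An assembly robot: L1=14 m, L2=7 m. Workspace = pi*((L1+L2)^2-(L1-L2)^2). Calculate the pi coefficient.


Given: L1 = 14, L2 = 7
(L1+L2)^2 = (21)^2 = 441
(L1-L2)^2 = (7)^2 = 49
Difference = 441 - 49 = 392
This equals 4*L1*L2 = 4*14*7 = 392
Workspace area = 392*pi

392


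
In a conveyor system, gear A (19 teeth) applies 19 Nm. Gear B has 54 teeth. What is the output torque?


Given: N1 = 19, N2 = 54, T1 = 19 Nm
Using T2/T1 = N2/N1
T2 = T1 * N2 / N1
T2 = 19 * 54 / 19
T2 = 1026 / 19
T2 = 54 Nm

54 Nm


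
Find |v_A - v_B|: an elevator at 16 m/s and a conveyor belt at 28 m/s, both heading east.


Given: v_A = 16 m/s east, v_B = 28 m/s east
Both move in the same direction; relative speed = |v_A - v_B|
|16 - 28| = |-12|
= 12 m/s

12 m/s


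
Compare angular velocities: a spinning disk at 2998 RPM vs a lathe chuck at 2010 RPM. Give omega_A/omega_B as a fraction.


Given: RPM_A = 2998, RPM_B = 2010
omega = 2*pi*RPM/60, so omega_A/omega_B = RPM_A / RPM_B
omega_A/omega_B = 2998 / 2010
omega_A/omega_B = 1499/1005

1499/1005


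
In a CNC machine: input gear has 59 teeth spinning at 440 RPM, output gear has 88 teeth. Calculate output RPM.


Given: N1 = 59 teeth, w1 = 440 RPM, N2 = 88 teeth
Using N1*w1 = N2*w2
w2 = N1*w1 / N2
w2 = 59*440 / 88
w2 = 25960 / 88
w2 = 295 RPM

295 RPM


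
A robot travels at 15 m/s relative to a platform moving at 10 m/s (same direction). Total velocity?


Given: object velocity = 15 m/s, platform velocity = 10 m/s (same direction)
Using classical velocity addition: v_total = v_object + v_platform
v_total = 15 + 10
v_total = 25 m/s

25 m/s


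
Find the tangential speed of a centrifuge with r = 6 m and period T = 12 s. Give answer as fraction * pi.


Given: radius r = 6 m, period T = 12 s
Using v = 2*pi*r / T
v = 2*pi*6 / 12
v = 12*pi / 12
v = 1*pi m/s

1*pi m/s


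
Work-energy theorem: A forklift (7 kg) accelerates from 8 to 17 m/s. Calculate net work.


Given: m = 7 kg, v0 = 8 m/s, v = 17 m/s
Using W = (1/2)*m*(v^2 - v0^2)
v^2 = 17^2 = 289
v0^2 = 8^2 = 64
v^2 - v0^2 = 289 - 64 = 225
W = (1/2)*7*225 = 1575/2 J

1575/2 J


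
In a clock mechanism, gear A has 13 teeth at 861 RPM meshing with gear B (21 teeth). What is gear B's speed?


Given: N1 = 13 teeth, w1 = 861 RPM, N2 = 21 teeth
Using N1*w1 = N2*w2
w2 = N1*w1 / N2
w2 = 13*861 / 21
w2 = 11193 / 21
w2 = 533 RPM

533 RPM


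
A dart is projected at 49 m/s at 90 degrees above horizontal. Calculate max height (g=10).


Given: v0 = 49 m/s, theta = 90 deg, g = 10 m/s^2
sin^2(90) = 1
Using H = v0^2 * sin^2(theta) / (2*g)
H = 49^2 * 1 / (2*10)
H = 2401 * 1 / 20
H = 2401 / 20
H = 2401/20 m

2401/20 m


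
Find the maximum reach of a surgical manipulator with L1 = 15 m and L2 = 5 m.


Given: L1 = 15 m, L2 = 5 m
For a 2-link planar arm, max reach = L1 + L2 (fully extended)
Max reach = 15 + 5
Max reach = 20 m

20 m


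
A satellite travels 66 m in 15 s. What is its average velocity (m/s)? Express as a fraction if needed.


Given: distance d = 66 m, time t = 15 s
Using v = d / t
v = 66 / 15
v = 22/5 m/s

22/5 m/s


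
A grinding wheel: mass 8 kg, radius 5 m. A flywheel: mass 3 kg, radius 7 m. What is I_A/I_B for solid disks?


Given: M1=8 kg, R1=5 m, M2=3 kg, R2=7 m
For a disk: I = (1/2)*M*R^2, so I_A/I_B = (M1*R1^2)/(M2*R2^2)
M1*R1^2 = 8*25 = 200
M2*R2^2 = 3*49 = 147
I_A/I_B = 200/147 = 200/147

200/147


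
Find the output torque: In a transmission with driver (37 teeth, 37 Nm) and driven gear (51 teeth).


Given: N1 = 37, N2 = 51, T1 = 37 Nm
Using T2/T1 = N2/N1
T2 = T1 * N2 / N1
T2 = 37 * 51 / 37
T2 = 1887 / 37
T2 = 51 Nm

51 Nm


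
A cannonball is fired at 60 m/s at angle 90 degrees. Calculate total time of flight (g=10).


Given: v0 = 60 m/s, theta = 90 deg, g = 10 m/s^2
sin(90) = 1
Using T = 2*v0*sin(theta) / g
T = 2*60*1 / 10
T = 120 / 10
T = 12 s

12 s


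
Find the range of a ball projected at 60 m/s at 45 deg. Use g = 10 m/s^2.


Given: v0 = 60 m/s, theta = 45 deg, g = 10 m/s^2
sin(2*45) = sin(90) = 1
Using R = v0^2 * sin(2*theta) / g
R = 60^2 * 1 / 10
R = 3600 / 10
R = 360 m

360 m


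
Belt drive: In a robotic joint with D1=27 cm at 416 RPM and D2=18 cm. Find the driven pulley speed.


Given: D1 = 27 cm, w1 = 416 RPM, D2 = 18 cm
Using D1*w1 = D2*w2
w2 = D1*w1 / D2
w2 = 27*416 / 18
w2 = 11232 / 18
w2 = 624 RPM

624 RPM


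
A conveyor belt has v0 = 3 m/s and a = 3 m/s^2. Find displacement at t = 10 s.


Given: v0 = 3 m/s, a = 3 m/s^2, t = 10 s
Using s = v0*t + (1/2)*a*t^2
s = 3*10 + (1/2)*3*10^2
s = 30 + (1/2)*300
s = 30 + 150
s = 180

180 m


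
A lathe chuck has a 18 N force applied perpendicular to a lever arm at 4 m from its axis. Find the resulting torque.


Given: F = 18 N, r = 4 m, angle = 90 deg (perpendicular)
Using tau = F * r * sin(90)
sin(90) = 1
tau = 18 * 4 * 1
tau = 72 Nm

72 Nm


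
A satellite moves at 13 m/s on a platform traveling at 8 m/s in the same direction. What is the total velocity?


Given: object velocity = 13 m/s, platform velocity = 8 m/s (same direction)
Using classical velocity addition: v_total = v_object + v_platform
v_total = 13 + 8
v_total = 21 m/s

21 m/s


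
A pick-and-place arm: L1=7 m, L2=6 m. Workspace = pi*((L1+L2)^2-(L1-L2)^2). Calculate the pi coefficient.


Given: L1 = 7, L2 = 6
(L1+L2)^2 = (13)^2 = 169
(L1-L2)^2 = (1)^2 = 1
Difference = 169 - 1 = 168
This equals 4*L1*L2 = 4*7*6 = 168
Workspace area = 168*pi

168


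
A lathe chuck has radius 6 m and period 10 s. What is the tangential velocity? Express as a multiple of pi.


Given: radius r = 6 m, period T = 10 s
Using v = 2*pi*r / T
v = 2*pi*6 / 10
v = 12*pi / 10
v = 6/5*pi m/s

6/5*pi m/s


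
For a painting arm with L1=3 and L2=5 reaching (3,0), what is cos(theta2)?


Given: L1 = 3, L2 = 5, target (x, y) = (3, 0)
Using cos(theta2) = (x^2 + y^2 - L1^2 - L2^2) / (2*L1*L2)
x^2 + y^2 = 3^2 + 0 = 9
L1^2 + L2^2 = 9 + 25 = 34
Numerator = 9 - 34 = -25
Denominator = 2*3*5 = 30
cos(theta2) = -25/30 = -5/6

-5/6


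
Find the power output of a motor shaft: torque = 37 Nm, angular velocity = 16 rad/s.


Given: tau = 37 Nm, omega = 16 rad/s
Using P = tau * omega
P = 37 * 16
P = 592 W

592 W


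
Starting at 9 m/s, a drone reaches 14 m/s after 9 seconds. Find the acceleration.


Given: initial velocity v0 = 9 m/s, final velocity v = 14 m/s, time t = 9 s
Using a = (v - v0) / t
a = (14 - 9) / 9
a = 5 / 9
a = 5/9 m/s^2

5/9 m/s^2


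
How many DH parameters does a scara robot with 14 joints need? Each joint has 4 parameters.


Given: 14 joints, 4 DH parameters per joint (d, theta, a, alpha)
Total DH parameters = number_of_joints * 4
Total = 14 * 4
Total = 56

56


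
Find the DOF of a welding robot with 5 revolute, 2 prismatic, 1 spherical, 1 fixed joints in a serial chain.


Given: serial robot with 5 revolute, 2 prismatic, 1 spherical, 1 fixed joints
DOF contribution per joint type: revolute=1, prismatic=1, spherical=3, fixed=0
DOF = 5*1 + 2*1 + 1*3 + 1*0
DOF = 10

10


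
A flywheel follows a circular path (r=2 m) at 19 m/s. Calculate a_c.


Given: v = 19 m/s, r = 2 m
Using a_c = v^2 / r
a_c = 19^2 / 2
a_c = 361 / 2
a_c = 361/2 m/s^2

361/2 m/s^2


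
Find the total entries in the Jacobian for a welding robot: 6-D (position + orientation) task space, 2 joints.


Given: task space dimension = 6, joints = 2
Jacobian is a 6 x 2 matrix
Total entries = rows * columns
Total = 6 * 2
Total = 12

12


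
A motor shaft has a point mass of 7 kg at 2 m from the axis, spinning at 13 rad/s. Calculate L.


Given: m = 7 kg, r = 2 m, omega = 13 rad/s
For a point mass: I = m*r^2
I = 7*2^2 = 7*4 = 28
L = I*omega = 28*13
L = 364 kg*m^2/s

364 kg*m^2/s


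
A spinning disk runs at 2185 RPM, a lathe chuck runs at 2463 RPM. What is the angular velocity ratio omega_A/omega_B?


Given: RPM_A = 2185, RPM_B = 2463
omega = 2*pi*RPM/60, so omega_A/omega_B = RPM_A / RPM_B
omega_A/omega_B = 2185 / 2463
omega_A/omega_B = 2185/2463

2185/2463


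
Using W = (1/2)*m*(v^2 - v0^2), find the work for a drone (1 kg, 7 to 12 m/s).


Given: m = 1 kg, v0 = 7 m/s, v = 12 m/s
Using W = (1/2)*m*(v^2 - v0^2)
v^2 = 12^2 = 144
v0^2 = 7^2 = 49
v^2 - v0^2 = 144 - 49 = 95
W = (1/2)*1*95 = 95/2 J

95/2 J


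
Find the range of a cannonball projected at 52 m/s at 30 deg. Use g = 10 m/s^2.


Given: v0 = 52 m/s, theta = 30 deg, g = 10 m/s^2
sin(2*30) = sin(60) = sqrt(3)/2
Using R = v0^2 * sin(2*theta) / g
R = 52^2 * (sqrt(3)/2) / 10
R = 2704 * sqrt(3) / 20
R = 676/5*sqrt(3) m

676/5*sqrt(3) m


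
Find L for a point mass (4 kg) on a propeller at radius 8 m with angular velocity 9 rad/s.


Given: m = 4 kg, r = 8 m, omega = 9 rad/s
For a point mass: I = m*r^2
I = 4*8^2 = 4*64 = 256
L = I*omega = 256*9
L = 2304 kg*m^2/s

2304 kg*m^2/s


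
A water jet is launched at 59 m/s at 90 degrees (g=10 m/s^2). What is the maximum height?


Given: v0 = 59 m/s, theta = 90 deg, g = 10 m/s^2
sin^2(90) = 1
Using H = v0^2 * sin^2(theta) / (2*g)
H = 59^2 * 1 / (2*10)
H = 3481 * 1 / 20
H = 3481 / 20
H = 3481/20 m

3481/20 m


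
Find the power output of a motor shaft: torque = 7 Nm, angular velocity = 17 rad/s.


Given: tau = 7 Nm, omega = 17 rad/s
Using P = tau * omega
P = 7 * 17
P = 119 W

119 W


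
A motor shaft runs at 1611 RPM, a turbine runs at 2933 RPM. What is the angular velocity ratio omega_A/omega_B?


Given: RPM_A = 1611, RPM_B = 2933
omega = 2*pi*RPM/60, so omega_A/omega_B = RPM_A / RPM_B
omega_A/omega_B = 1611 / 2933
omega_A/omega_B = 1611/2933

1611/2933


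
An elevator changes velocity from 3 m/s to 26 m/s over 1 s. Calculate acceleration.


Given: initial velocity v0 = 3 m/s, final velocity v = 26 m/s, time t = 1 s
Using a = (v - v0) / t
a = (26 - 3) / 1
a = 23 / 1
a = 23 m/s^2

23 m/s^2


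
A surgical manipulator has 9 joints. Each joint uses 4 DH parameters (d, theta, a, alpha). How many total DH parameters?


Given: 9 joints, 4 DH parameters per joint (d, theta, a, alpha)
Total DH parameters = number_of_joints * 4
Total = 9 * 4
Total = 36

36


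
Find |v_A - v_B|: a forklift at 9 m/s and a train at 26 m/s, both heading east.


Given: v_A = 9 m/s east, v_B = 26 m/s east
Both move in the same direction; relative speed = |v_A - v_B|
|9 - 26| = |-17|
= 17 m/s

17 m/s


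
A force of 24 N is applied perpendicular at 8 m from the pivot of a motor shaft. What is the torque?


Given: F = 24 N, r = 8 m, angle = 90 deg (perpendicular)
Using tau = F * r * sin(90)
sin(90) = 1
tau = 24 * 8 * 1
tau = 192 Nm

192 Nm


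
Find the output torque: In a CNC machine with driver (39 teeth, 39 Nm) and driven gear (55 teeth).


Given: N1 = 39, N2 = 55, T1 = 39 Nm
Using T2/T1 = N2/N1
T2 = T1 * N2 / N1
T2 = 39 * 55 / 39
T2 = 2145 / 39
T2 = 55 Nm

55 Nm


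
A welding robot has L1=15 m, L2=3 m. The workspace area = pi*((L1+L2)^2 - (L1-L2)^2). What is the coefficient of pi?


Given: L1 = 15, L2 = 3
(L1+L2)^2 = (18)^2 = 324
(L1-L2)^2 = (12)^2 = 144
Difference = 324 - 144 = 180
This equals 4*L1*L2 = 4*15*3 = 180
Workspace area = 180*pi

180


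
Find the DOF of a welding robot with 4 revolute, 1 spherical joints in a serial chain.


Given: serial robot with 4 revolute, 1 spherical joints
DOF contribution per joint type: revolute=1, prismatic=1, spherical=3, fixed=0
DOF = 4*1 + 1*3
DOF = 7

7


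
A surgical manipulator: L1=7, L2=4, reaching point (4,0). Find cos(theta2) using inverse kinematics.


Given: L1 = 7, L2 = 4, target (x, y) = (4, 0)
Using cos(theta2) = (x^2 + y^2 - L1^2 - L2^2) / (2*L1*L2)
x^2 + y^2 = 4^2 + 0 = 16
L1^2 + L2^2 = 49 + 16 = 65
Numerator = 16 - 65 = -49
Denominator = 2*7*4 = 56
cos(theta2) = -49/56 = -7/8

-7/8


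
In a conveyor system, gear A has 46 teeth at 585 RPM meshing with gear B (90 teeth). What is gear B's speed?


Given: N1 = 46 teeth, w1 = 585 RPM, N2 = 90 teeth
Using N1*w1 = N2*w2
w2 = N1*w1 / N2
w2 = 46*585 / 90
w2 = 26910 / 90
w2 = 299 RPM

299 RPM


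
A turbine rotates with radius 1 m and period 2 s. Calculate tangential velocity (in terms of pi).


Given: radius r = 1 m, period T = 2 s
Using v = 2*pi*r / T
v = 2*pi*1 / 2
v = 2*pi / 2
v = 1*pi m/s

1*pi m/s


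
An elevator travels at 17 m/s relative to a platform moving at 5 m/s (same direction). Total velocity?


Given: object velocity = 17 m/s, platform velocity = 5 m/s (same direction)
Using classical velocity addition: v_total = v_object + v_platform
v_total = 17 + 5
v_total = 22 m/s

22 m/s


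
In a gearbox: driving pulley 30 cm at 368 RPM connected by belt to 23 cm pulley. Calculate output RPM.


Given: D1 = 30 cm, w1 = 368 RPM, D2 = 23 cm
Using D1*w1 = D2*w2
w2 = D1*w1 / D2
w2 = 30*368 / 23
w2 = 11040 / 23
w2 = 480 RPM

480 RPM


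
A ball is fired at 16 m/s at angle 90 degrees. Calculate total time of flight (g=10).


Given: v0 = 16 m/s, theta = 90 deg, g = 10 m/s^2
sin(90) = 1
Using T = 2*v0*sin(theta) / g
T = 2*16*1 / 10
T = 32 / 10
T = 16/5 s

16/5 s


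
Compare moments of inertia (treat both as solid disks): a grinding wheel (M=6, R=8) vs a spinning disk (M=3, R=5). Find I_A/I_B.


Given: M1=6 kg, R1=8 m, M2=3 kg, R2=5 m
For a disk: I = (1/2)*M*R^2, so I_A/I_B = (M1*R1^2)/(M2*R2^2)
M1*R1^2 = 6*64 = 384
M2*R2^2 = 3*25 = 75
I_A/I_B = 384/75 = 128/25

128/25


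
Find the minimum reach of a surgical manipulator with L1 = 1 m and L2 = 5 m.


Given: L1 = 1 m, L2 = 5 m
For a 2-link planar arm, min reach = |L1 - L2| (second link folded back)
Min reach = |1 - 5|
Min reach = 4 m

4 m


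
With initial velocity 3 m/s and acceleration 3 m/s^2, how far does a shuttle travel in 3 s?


Given: v0 = 3 m/s, a = 3 m/s^2, t = 3 s
Using s = v0*t + (1/2)*a*t^2
s = 3*3 + (1/2)*3*3^2
s = 9 + (1/2)*27
s = 9 + 27/2
s = 45/2

45/2 m


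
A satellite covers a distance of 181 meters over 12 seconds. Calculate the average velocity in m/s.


Given: distance d = 181 m, time t = 12 s
Using v = d / t
v = 181 / 12
v = 181/12 m/s

181/12 m/s


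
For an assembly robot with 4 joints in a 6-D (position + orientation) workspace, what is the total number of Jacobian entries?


Given: task space dimension = 6, joints = 4
Jacobian is a 6 x 4 matrix
Total entries = rows * columns
Total = 6 * 4
Total = 24

24


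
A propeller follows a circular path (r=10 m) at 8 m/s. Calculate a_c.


Given: v = 8 m/s, r = 10 m
Using a_c = v^2 / r
a_c = 8^2 / 10
a_c = 64 / 10
a_c = 32/5 m/s^2

32/5 m/s^2


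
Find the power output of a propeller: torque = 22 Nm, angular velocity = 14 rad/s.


Given: tau = 22 Nm, omega = 14 rad/s
Using P = tau * omega
P = 22 * 14
P = 308 W

308 W


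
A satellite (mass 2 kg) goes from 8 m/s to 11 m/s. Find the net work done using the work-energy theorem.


Given: m = 2 kg, v0 = 8 m/s, v = 11 m/s
Using W = (1/2)*m*(v^2 - v0^2)
v^2 = 11^2 = 121
v0^2 = 8^2 = 64
v^2 - v0^2 = 121 - 64 = 57
W = (1/2)*2*57 = 57 J

57 J


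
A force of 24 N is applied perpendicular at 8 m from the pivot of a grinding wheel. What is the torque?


Given: F = 24 N, r = 8 m, angle = 90 deg (perpendicular)
Using tau = F * r * sin(90)
sin(90) = 1
tau = 24 * 8 * 1
tau = 192 Nm

192 Nm


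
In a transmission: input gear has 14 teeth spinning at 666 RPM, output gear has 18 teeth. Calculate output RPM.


Given: N1 = 14 teeth, w1 = 666 RPM, N2 = 18 teeth
Using N1*w1 = N2*w2
w2 = N1*w1 / N2
w2 = 14*666 / 18
w2 = 9324 / 18
w2 = 518 RPM

518 RPM


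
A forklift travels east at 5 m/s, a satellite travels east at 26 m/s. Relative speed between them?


Given: v_A = 5 m/s east, v_B = 26 m/s east
Both move in the same direction; relative speed = |v_A - v_B|
|5 - 26| = |-21|
= 21 m/s

21 m/s


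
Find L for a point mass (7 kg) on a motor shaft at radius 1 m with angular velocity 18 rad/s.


Given: m = 7 kg, r = 1 m, omega = 18 rad/s
For a point mass: I = m*r^2
I = 7*1^2 = 7*1 = 7
L = I*omega = 7*18
L = 126 kg*m^2/s

126 kg*m^2/s


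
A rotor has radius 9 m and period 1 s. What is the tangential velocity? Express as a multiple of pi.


Given: radius r = 9 m, period T = 1 s
Using v = 2*pi*r / T
v = 2*pi*9 / 1
v = 18*pi / 1
v = 18*pi m/s

18*pi m/s


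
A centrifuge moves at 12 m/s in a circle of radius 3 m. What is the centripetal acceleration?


Given: v = 12 m/s, r = 3 m
Using a_c = v^2 / r
a_c = 12^2 / 3
a_c = 144 / 3
a_c = 48 m/s^2

48 m/s^2


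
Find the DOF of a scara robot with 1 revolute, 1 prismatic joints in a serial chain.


Given: serial robot with 1 revolute, 1 prismatic joints
DOF contribution per joint type: revolute=1, prismatic=1, spherical=3, fixed=0
DOF = 1*1 + 1*1
DOF = 2

2


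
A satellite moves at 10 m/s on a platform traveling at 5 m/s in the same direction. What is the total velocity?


Given: object velocity = 10 m/s, platform velocity = 5 m/s (same direction)
Using classical velocity addition: v_total = v_object + v_platform
v_total = 10 + 5
v_total = 15 m/s

15 m/s


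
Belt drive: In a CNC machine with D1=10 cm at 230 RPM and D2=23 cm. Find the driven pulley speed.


Given: D1 = 10 cm, w1 = 230 RPM, D2 = 23 cm
Using D1*w1 = D2*w2
w2 = D1*w1 / D2
w2 = 10*230 / 23
w2 = 2300 / 23
w2 = 100 RPM

100 RPM


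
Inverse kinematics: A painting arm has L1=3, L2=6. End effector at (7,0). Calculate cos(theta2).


Given: L1 = 3, L2 = 6, target (x, y) = (7, 0)
Using cos(theta2) = (x^2 + y^2 - L1^2 - L2^2) / (2*L1*L2)
x^2 + y^2 = 7^2 + 0 = 49
L1^2 + L2^2 = 9 + 36 = 45
Numerator = 49 - 45 = 4
Denominator = 2*3*6 = 36
cos(theta2) = 4/36 = 1/9

1/9


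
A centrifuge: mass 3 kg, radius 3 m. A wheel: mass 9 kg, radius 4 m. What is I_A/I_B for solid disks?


Given: M1=3 kg, R1=3 m, M2=9 kg, R2=4 m
For a disk: I = (1/2)*M*R^2, so I_A/I_B = (M1*R1^2)/(M2*R2^2)
M1*R1^2 = 3*9 = 27
M2*R2^2 = 9*16 = 144
I_A/I_B = 27/144 = 3/16

3/16


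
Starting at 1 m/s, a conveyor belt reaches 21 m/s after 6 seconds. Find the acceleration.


Given: initial velocity v0 = 1 m/s, final velocity v = 21 m/s, time t = 6 s
Using a = (v - v0) / t
a = (21 - 1) / 6
a = 20 / 6
a = 10/3 m/s^2

10/3 m/s^2


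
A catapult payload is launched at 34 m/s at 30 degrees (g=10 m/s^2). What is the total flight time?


Given: v0 = 34 m/s, theta = 30 deg, g = 10 m/s^2
sin(30) = 1/2
Using T = 2*v0*sin(theta) / g
T = 2*34*1/2 / 10
T = 34 / 10
T = 17/5 s

17/5 s


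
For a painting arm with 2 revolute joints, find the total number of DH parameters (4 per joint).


Given: 2 joints, 4 DH parameters per joint (d, theta, a, alpha)
Total DH parameters = number_of_joints * 4
Total = 2 * 4
Total = 8

8


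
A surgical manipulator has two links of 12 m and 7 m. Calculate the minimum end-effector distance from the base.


Given: L1 = 12 m, L2 = 7 m
For a 2-link planar arm, min reach = |L1 - L2| (second link folded back)
Min reach = |12 - 7|
Min reach = 5 m

5 m


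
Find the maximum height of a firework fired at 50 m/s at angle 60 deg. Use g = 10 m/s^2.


Given: v0 = 50 m/s, theta = 60 deg, g = 10 m/s^2
sin^2(60) = 3/4
Using H = v0^2 * sin^2(theta) / (2*g)
H = 50^2 * 3/4 / (2*10)
H = 2500 * 3/4 / 20
H = 1875 / 20
H = 375/4 m

375/4 m


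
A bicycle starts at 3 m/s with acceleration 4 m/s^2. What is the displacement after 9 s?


Given: v0 = 3 m/s, a = 4 m/s^2, t = 9 s
Using s = v0*t + (1/2)*a*t^2
s = 3*9 + (1/2)*4*9^2
s = 27 + (1/2)*324
s = 27 + 162
s = 189

189 m


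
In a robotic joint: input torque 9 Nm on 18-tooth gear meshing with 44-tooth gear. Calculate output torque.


Given: N1 = 18, N2 = 44, T1 = 9 Nm
Using T2/T1 = N2/N1
T2 = T1 * N2 / N1
T2 = 9 * 44 / 18
T2 = 396 / 18
T2 = 22 Nm

22 Nm


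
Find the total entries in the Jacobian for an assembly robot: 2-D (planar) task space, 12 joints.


Given: task space dimension = 2, joints = 12
Jacobian is a 2 x 12 matrix
Total entries = rows * columns
Total = 2 * 12
Total = 24

24


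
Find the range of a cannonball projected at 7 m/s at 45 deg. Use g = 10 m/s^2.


Given: v0 = 7 m/s, theta = 45 deg, g = 10 m/s^2
sin(2*45) = sin(90) = 1
Using R = v0^2 * sin(2*theta) / g
R = 7^2 * 1 / 10
R = 49 / 10
R = 49/10 m

49/10 m


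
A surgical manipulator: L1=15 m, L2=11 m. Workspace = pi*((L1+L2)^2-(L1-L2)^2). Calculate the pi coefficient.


Given: L1 = 15, L2 = 11
(L1+L2)^2 = (26)^2 = 676
(L1-L2)^2 = (4)^2 = 16
Difference = 676 - 16 = 660
This equals 4*L1*L2 = 4*15*11 = 660
Workspace area = 660*pi

660


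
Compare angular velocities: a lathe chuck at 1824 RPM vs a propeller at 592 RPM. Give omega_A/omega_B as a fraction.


Given: RPM_A = 1824, RPM_B = 592
omega = 2*pi*RPM/60, so omega_A/omega_B = RPM_A / RPM_B
omega_A/omega_B = 1824 / 592
omega_A/omega_B = 114/37

114/37


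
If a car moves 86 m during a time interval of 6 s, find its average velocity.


Given: distance d = 86 m, time t = 6 s
Using v = d / t
v = 86 / 6
v = 43/3 m/s

43/3 m/s


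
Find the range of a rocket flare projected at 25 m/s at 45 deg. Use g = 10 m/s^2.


Given: v0 = 25 m/s, theta = 45 deg, g = 10 m/s^2
sin(2*45) = sin(90) = 1
Using R = v0^2 * sin(2*theta) / g
R = 25^2 * 1 / 10
R = 625 / 10
R = 125/2 m

125/2 m


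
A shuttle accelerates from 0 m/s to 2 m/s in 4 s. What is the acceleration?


Given: initial velocity v0 = 0 m/s, final velocity v = 2 m/s, time t = 4 s
Using a = (v - v0) / t
a = (2 - 0) / 4
a = 2 / 4
a = 1/2 m/s^2

1/2 m/s^2


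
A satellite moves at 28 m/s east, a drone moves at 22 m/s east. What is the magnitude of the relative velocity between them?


Given: v_A = 28 m/s east, v_B = 22 m/s east
Both move in the same direction; relative speed = |v_A - v_B|
|28 - 22| = |6|
= 6 m/s

6 m/s


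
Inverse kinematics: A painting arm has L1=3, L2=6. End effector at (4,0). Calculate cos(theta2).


Given: L1 = 3, L2 = 6, target (x, y) = (4, 0)
Using cos(theta2) = (x^2 + y^2 - L1^2 - L2^2) / (2*L1*L2)
x^2 + y^2 = 4^2 + 0 = 16
L1^2 + L2^2 = 9 + 36 = 45
Numerator = 16 - 45 = -29
Denominator = 2*3*6 = 36
cos(theta2) = -29/36 = -29/36

-29/36


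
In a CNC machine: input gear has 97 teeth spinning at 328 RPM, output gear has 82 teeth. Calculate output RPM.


Given: N1 = 97 teeth, w1 = 328 RPM, N2 = 82 teeth
Using N1*w1 = N2*w2
w2 = N1*w1 / N2
w2 = 97*328 / 82
w2 = 31816 / 82
w2 = 388 RPM

388 RPM


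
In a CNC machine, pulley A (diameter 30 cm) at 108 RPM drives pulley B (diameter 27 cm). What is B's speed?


Given: D1 = 30 cm, w1 = 108 RPM, D2 = 27 cm
Using D1*w1 = D2*w2
w2 = D1*w1 / D2
w2 = 30*108 / 27
w2 = 3240 / 27
w2 = 120 RPM

120 RPM
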